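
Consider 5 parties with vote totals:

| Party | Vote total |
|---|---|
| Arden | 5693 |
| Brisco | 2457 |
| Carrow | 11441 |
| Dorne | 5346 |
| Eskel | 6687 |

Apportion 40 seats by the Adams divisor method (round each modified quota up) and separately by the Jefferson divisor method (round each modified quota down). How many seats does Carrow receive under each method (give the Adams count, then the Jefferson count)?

14 and 15

Adams: Arden 7, Brisco 3, Carrow 14, Dorne 7, Eskel 9.
Jefferson: Arden 7, Brisco 3, Carrow 15, Dorne 7, Eskel 8.
Carrow gets 14 under Adams and 15 under Jefferson.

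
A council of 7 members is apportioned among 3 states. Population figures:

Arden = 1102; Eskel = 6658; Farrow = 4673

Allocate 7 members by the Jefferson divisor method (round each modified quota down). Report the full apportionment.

Arden 0, Eskel 4, Farrow 3

Standard divisor 12433/7 ≈ 1776.143; standard quotas: Arden 0.620, Eskel 3.749, Farrow 2.631.
Rounding down gives 0, 3, 2 = 5 seats, so the divisor must be adjusted.
With modified divisor 1400: modified quotas Arden 0.787, Eskel 4.756, Farrow 3.338.
Rounding down: Arden 0, Eskel 4, Farrow 3 (total 7).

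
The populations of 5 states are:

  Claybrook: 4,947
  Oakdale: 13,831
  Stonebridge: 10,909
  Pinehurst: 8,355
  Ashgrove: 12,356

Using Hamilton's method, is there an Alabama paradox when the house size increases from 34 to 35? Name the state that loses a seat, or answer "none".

Stonebridge

At 34 seats: Claybrook 3, Oakdale 9, Stonebridge 8, Pinehurst 6, Ashgrove 8.
At 35 seats: Claybrook 3, Oakdale 10, Stonebridge 7, Pinehurst 6, Ashgrove 9.
Stonebridge drops from 8 to 7.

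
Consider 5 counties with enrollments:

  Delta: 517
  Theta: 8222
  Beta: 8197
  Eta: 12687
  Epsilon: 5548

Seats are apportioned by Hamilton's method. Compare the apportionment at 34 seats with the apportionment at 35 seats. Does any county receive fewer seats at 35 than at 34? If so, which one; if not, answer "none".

Delta

At 34 seats: Delta 1, Theta 8, Beta 8, Eta 12, Epsilon 5.
At 35 seats: Delta 0, Theta 8, Beta 8, Eta 13, Epsilon 6.
Delta drops from 1 to 0.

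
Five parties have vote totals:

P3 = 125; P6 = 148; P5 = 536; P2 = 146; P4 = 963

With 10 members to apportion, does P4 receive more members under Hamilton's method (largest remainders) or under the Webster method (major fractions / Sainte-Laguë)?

Hamilton: P3 0, P6 1, P5 3, P2 1, P4 5.
Webster: P3 1, P6 1, P5 3, P2 1, P4 4.
P4 gets 5 under Hamilton and 4 under Webster.

Hamilton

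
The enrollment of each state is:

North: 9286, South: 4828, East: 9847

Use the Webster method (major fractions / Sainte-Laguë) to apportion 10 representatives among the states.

Standard divisor 23961/10 ≈ 2396.1; standard quotas: North 3.875, South 2.015, East 4.110.
Rounding to the nearest integer gives North 4, South 2, East 4 — total 10, matching the house size, so no adjustment is needed.

North=4, South=2, East=4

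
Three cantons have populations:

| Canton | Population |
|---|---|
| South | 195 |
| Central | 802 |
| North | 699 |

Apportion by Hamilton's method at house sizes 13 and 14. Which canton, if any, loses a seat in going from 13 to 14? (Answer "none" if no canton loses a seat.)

South

At 13 seats: South 2, Central 6, North 5.
At 14 seats: South 1, Central 7, North 6.
South drops from 2 to 1.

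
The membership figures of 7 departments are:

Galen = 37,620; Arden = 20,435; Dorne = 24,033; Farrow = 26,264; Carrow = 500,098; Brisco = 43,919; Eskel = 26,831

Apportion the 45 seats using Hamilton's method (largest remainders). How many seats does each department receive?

The standard divisor is 679200/45 ≈ 15093.333.
Standard quotas: Galen 2.4925, Arden 1.3539, Dorne 1.5923, Farrow 1.7401, Carrow 33.1337, Brisco 2.9098, Eskel 1.7777.
Lower quotas: Galen 2, Arden 1, Dorne 1, Farrow 1, Carrow 33, Brisco 2, Eskel 1 (sum 41, leaving 4 seats).
Remainders in descending order: Brisco 0.9098, Eskel 0.7777, Farrow 0.7401, Dorne 0.5923, Galen 0.4925, Arden 0.3539, Carrow 0.1337.
The surplus seats go to Brisco, Eskel, Farrow, Dorne.

Galen 2; Arden 1; Dorne 2; Farrow 2; Carrow 33; Brisco 3; Eskel 2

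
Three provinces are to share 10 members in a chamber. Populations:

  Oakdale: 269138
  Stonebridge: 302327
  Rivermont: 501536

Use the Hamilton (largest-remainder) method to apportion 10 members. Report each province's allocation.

Oakdale=2, Stonebridge=3, Rivermont=5

Standard divisor: 1073001 ÷ 10 ≈ 107300.1.
Standard quotas: Oakdale 2.5083, Stonebridge 2.8176, Rivermont 4.6741.
Lower quotas: Oakdale 2, Stonebridge 2, Rivermont 4 (sum 8, leaving 2 seats).
Remainders in descending order: Stonebridge 0.8176, Rivermont 0.6741, Oakdale 0.5083.
The surplus seats go to Stonebridge, Rivermont.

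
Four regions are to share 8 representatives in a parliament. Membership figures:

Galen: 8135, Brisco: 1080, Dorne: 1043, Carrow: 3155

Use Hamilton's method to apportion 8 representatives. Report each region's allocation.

Total 13413; standard divisor 13413/8 ≈ 1676.625.
Standard quotas: Galen 4.8520, Brisco 0.6442, Dorne 0.6221, Carrow 1.8818.
Lower quotas: Galen 4, Brisco 0, Dorne 0, Carrow 1 (sum 5, leaving 3 seats).
Remainders in descending order: Carrow 0.8818, Galen 0.8520, Brisco 0.6442, Dorne 0.6221.
Largest remainders: Carrow, Galen, Brisco receive the extra seats.

Galen: 5, Brisco: 1, Dorne: 0, Carrow: 2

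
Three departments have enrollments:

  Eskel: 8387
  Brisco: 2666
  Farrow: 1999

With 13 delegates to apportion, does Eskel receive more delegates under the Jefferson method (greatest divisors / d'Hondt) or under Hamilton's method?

Jefferson

Jefferson: Eskel 9, Brisco 2, Farrow 2.
Hamilton: Eskel 8, Brisco 3, Farrow 2.
Eskel gets 9 under Jefferson and 8 under Hamilton.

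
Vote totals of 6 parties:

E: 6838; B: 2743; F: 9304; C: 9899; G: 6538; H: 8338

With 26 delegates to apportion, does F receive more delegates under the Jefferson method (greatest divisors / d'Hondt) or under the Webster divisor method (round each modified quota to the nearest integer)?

Jefferson: E 4, B 1, F 6, C 6, G 4, H 5.
Webster: E 4, B 2, F 5, C 6, G 4, H 5.
F gets 6 under Jefferson and 5 under Webster.

Jefferson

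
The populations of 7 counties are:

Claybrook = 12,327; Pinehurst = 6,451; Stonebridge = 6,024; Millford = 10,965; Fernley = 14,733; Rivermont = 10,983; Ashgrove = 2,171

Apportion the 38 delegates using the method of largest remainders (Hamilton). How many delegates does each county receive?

Claybrook: 7, Pinehurst: 4, Stonebridge: 4, Millford: 6, Fernley: 9, Rivermont: 7, Ashgrove: 1

Total 63654; standard divisor 63654/38 ≈ 1675.105.
Standard quotas: Claybrook 7.3589, Pinehurst 3.8511, Stonebridge 3.5962, Millford 6.5459, Fernley 8.7953, Rivermont 6.5566, Ashgrove 1.2960.
Lower quotas: Claybrook 7, Pinehurst 3, Stonebridge 3, Millford 6, Fernley 8, Rivermont 6, Ashgrove 1 (sum 34, leaving 4 seats).
Remainders in descending order: Pinehurst 0.8511, Fernley 0.7953, Stonebridge 0.5962, Rivermont 0.5566, Millford 0.5459, Claybrook 0.3589, Ashgrove 0.2960.
The surplus seats go to Pinehurst, Fernley, Stonebridge, Rivermont.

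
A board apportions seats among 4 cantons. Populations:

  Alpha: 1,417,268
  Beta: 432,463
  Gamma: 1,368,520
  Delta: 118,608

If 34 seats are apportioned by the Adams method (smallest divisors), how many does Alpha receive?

14

Standard divisor 3336859/34 ≈ 98142.912; standard quotas: Alpha 14.441, Beta 4.406, Gamma 13.944, Delta 1.209.
Rounding up gives 15, 5, 14, 2 = 36 seats, so the divisor must be adjusted.
With modified divisor 106700: modified quotas Alpha 13.283, Beta 4.053, Gamma 12.826, Delta 1.112.
Rounding up: Alpha 14, Beta 5, Gamma 13, Delta 2 (total 34).
Alpha receives 14.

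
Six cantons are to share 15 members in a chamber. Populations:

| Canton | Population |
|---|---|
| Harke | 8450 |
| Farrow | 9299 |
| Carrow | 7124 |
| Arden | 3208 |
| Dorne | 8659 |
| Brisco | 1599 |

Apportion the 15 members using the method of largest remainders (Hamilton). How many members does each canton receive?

Harke: 3, Farrow: 4, Carrow: 3, Arden: 1, Dorne: 3, Brisco: 1

Standard divisor: 38339 ÷ 15 ≈ 2555.933.
Standard quotas: Harke 3.3060, Farrow 3.6382, Carrow 2.7872, Arden 1.2551, Dorne 3.3878, Brisco 0.6256.
Lower quotas: Harke 3, Farrow 3, Carrow 2, Arden 1, Dorne 3, Brisco 0 (sum 12, leaving 3 seats).
Remainders in descending order: Carrow 0.7872, Farrow 0.6382, Brisco 0.6256, Dorne 0.3878, Harke 0.3060, Arden 0.2551.
Largest remainders: Carrow, Farrow, Brisco receive the extra seats.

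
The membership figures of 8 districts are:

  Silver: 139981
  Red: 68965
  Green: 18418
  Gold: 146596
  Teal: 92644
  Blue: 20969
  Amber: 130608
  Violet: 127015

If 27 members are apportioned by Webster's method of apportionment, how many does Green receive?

Standard divisor 745196/27 ≈ 27599.852; standard quotas: Silver 5.072, Red 2.499, Green 0.667, Gold 5.311, Teal 3.357, Blue 0.760, Amber 4.732, Violet 4.602.
Rounding to the nearest integer gives Silver 5, Red 2, Green 1, Gold 5, Teal 3, Blue 1, Amber 5, Violet 5 — total 27, matching the house size, so no adjustment is needed.
Green receives 1.

1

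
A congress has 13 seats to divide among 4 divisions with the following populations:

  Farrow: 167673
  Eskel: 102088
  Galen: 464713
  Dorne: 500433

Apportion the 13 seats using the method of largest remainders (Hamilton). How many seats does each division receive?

Standard divisor: 1234907 ÷ 13 ≈ 94992.846.
Standard quotas: Farrow 1.7651, Eskel 1.0747, Galen 4.8921, Dorne 5.2681.
Lower quotas: Farrow 1, Eskel 1, Galen 4, Dorne 5 (sum 11, leaving 2 seats).
Remainders in descending order: Galen 0.8921, Farrow 0.7651, Dorne 0.2681, Eskel 0.0747.
Largest remainders: Galen, Farrow receive the extra seats.

Farrow 2; Eskel 1; Galen 5; Dorne 5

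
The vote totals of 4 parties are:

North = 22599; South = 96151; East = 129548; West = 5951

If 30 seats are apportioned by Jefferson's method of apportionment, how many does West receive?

Standard divisor 254249/30 ≈ 8474.967; standard quotas: North 2.667, South 11.345, East 15.286, West 0.702.
Rounding down gives 2, 11, 15, 0 = 28 seats, so the divisor must be adjusted.
With modified divisor 7800: modified quotas North 2.897, South 12.327, East 16.609, West 0.763.
Rounding down: North 2, South 12, East 16, West 0 (total 30).
West receives 0.

0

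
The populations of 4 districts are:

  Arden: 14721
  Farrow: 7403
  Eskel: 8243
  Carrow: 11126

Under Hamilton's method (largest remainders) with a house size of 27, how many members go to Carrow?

7

Standard divisor: 41493 ÷ 27 ≈ 1536.778.
Standard quotas: Arden 9.5791, Farrow 4.8172, Eskel 5.3638, Carrow 7.2398.
Lower quotas: Arden 9, Farrow 4, Eskel 5, Carrow 7 (sum 25, leaving 2 seats).
Remainders in descending order: Farrow 0.8172, Arden 0.5791, Eskel 0.3638, Carrow 0.2398.
The surplus seats go to Farrow, Arden.
Carrow receives 7.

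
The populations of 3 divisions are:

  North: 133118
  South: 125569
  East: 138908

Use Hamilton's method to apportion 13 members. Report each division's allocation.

North 4, South 4, East 5

Standard divisor: 397595 ÷ 13 ≈ 30584.231.
Standard quotas: North 4.3525, South 4.1057, East 4.5418.
Lower quotas: North 4, South 4, East 4 (sum 12, leaving 1 seat).
Remainders in descending order: East 0.5418, North 0.3525, South 0.1057.
The surplus seat goes to East.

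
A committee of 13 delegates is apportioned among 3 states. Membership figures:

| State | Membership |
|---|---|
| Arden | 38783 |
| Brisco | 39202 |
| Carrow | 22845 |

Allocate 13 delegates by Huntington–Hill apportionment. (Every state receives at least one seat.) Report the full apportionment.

With divisor 7915: modified quotas Arden 4.900, Brisco 4.953, Carrow 2.886.
Geometric-mean thresholds: Arden √(4·5)=4.472, Brisco √(4·5)=4.472, Carrow √(2·3)=2.449.
Each quota rounded against its threshold gives Arden 5, Brisco 5, Carrow 3 (total 13).

Arden: 5, Brisco: 5, Carrow: 3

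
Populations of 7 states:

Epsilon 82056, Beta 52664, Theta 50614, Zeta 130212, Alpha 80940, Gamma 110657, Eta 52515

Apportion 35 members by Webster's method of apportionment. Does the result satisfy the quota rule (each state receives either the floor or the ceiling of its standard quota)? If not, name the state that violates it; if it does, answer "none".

none

Standard quotas: Epsilon 5.132, Beta 3.294, Theta 3.165, Zeta 8.143, Alpha 5.062, Gamma 6.920, Eta 3.284.
Webster allocation: Epsilon 5, Beta 3, Theta 3, Zeta 9, Alpha 5, Gamma 7, Eta 3.
Every allocation lies between the lower and upper quota.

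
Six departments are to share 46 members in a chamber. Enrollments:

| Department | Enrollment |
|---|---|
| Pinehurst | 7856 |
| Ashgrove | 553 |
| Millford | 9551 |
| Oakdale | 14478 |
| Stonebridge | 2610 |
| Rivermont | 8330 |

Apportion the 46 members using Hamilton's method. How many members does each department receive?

Pinehurst 8, Ashgrove 1, Millford 10, Oakdale 15, Stonebridge 3, Rivermont 9

Standard divisor: 43378 ÷ 46 = 943.
Standard quotas: Pinehurst 8.3309, Ashgrove 0.5864, Millford 10.1283, Oakdale 15.3531, Stonebridge 2.7678, Rivermont 8.8335.
Lower quotas: Pinehurst 8, Ashgrove 0, Millford 10, Oakdale 15, Stonebridge 2, Rivermont 8 (sum 43, leaving 3 seats).
Remainders in descending order: Rivermont 0.8335, Stonebridge 0.7678, Ashgrove 0.5864, Oakdale 0.3531, Pinehurst 0.3309, Millford 0.1283.
The surplus seats go to Rivermont, Stonebridge, Ashgrove.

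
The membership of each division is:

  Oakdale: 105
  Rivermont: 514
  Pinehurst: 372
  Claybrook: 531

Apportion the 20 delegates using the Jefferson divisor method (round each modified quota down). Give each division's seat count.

Oakdale=1, Rivermont=7, Pinehurst=5, Claybrook=7

Standard divisor 1522/20 ≈ 76.1; standard quotas: Oakdale 1.380, Rivermont 6.754, Pinehurst 4.888, Claybrook 6.978.
Rounding down gives 1, 6, 4, 6 = 17 seats, so the divisor must be adjusted.
With modified divisor 70: modified quotas Oakdale 1.500, Rivermont 7.343, Pinehurst 5.314, Claybrook 7.586.
Rounding down: Oakdale 1, Rivermont 7, Pinehurst 5, Claybrook 7 (total 20).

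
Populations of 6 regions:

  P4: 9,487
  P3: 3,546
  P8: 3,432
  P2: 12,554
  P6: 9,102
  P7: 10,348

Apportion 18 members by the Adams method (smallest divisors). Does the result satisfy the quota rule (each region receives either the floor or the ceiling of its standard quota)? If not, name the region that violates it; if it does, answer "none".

Standard quotas: P4 3.523, P3 1.317, P8 1.275, P2 4.662, P6 3.380, P7 3.843.
Adams allocation: P4 3, P3 2, P8 2, P2 4, P6 3, P7 4.
Every allocation lies between the lower and upper quota.

none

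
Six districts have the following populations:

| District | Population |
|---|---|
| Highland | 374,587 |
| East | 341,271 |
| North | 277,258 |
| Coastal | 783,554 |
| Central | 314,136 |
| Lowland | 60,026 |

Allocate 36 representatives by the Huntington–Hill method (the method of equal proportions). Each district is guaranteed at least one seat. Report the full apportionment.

Highland=6; East=6; North=5; Coastal=13; Central=5; Lowland=1

With divisor 60039: modified quotas Highland 6.239, East 5.684, North 4.618, Coastal 13.051, Central 5.232, Lowland 1.000.
Geometric-mean thresholds: Highland √(6·7)=6.481, East √(5·6)=5.477, North √(4·5)=4.472, Coastal √(13·14)=13.491, Central √(5·6)=5.477, Lowland (min 1).
Each quota rounded against its threshold gives Highland 6, East 6, North 5, Coastal 13, Central 5, Lowland 1 (total 36).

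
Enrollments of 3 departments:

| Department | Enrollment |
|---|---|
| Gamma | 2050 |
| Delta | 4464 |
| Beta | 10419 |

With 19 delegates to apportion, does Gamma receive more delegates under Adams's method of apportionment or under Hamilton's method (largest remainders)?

Adams

Adams: Gamma 3, Delta 5, Beta 11.
Hamilton: Gamma 2, Delta 5, Beta 12.
Gamma gets 3 under Adams and 2 under Hamilton.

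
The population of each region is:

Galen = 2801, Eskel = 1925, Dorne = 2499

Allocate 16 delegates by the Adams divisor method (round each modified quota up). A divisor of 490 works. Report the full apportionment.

With modified divisor 490: modified quotas Galen 5.716, Eskel 3.929, Dorne 5.100.
Rounding up: Galen 6, Eskel 4, Dorne 6 (total 16).

Galen 6; Eskel 4; Dorne 6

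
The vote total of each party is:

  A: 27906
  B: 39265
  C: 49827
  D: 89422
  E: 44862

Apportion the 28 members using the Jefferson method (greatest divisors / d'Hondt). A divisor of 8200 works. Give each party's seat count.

With modified divisor 8200: modified quotas A 3.403, B 4.788, C 6.076, D 10.905, E 5.471.
Rounding down: A 3, B 4, C 6, D 10, E 5 (total 28).

A: 3, B: 4, C: 6, D: 10, E: 5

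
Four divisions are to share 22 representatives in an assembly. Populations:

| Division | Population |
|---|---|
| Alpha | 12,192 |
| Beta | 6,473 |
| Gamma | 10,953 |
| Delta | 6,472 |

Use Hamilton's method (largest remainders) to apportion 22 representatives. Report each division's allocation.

Standard divisor: 36090 ÷ 22 ≈ 1640.455.
Standard quotas: Alpha 7.4321, Beta 3.9459, Gamma 6.6768, Delta 3.9452.
Lower quotas: Alpha 7, Beta 3, Gamma 6, Delta 3 (sum 19, leaving 3 seats).
Remainders in descending order: Beta 0.9459, Delta 0.9452, Gamma 0.6768, Alpha 0.4321.
Largest remainders: Beta, Delta, Gamma receive the extra seats.

Alpha: 7; Beta: 4; Gamma: 7; Delta: 4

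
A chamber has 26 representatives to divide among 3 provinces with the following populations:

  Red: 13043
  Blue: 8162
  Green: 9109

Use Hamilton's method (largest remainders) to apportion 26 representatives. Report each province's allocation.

Red 11, Blue 7, Green 8

Standard divisor: 30314 ÷ 26 ≈ 1165.923.
Standard quotas: Red 11.1868, Blue 7.0005, Green 7.8127.
Lower quotas: Red 11, Blue 7, Green 7 (sum 25, leaving 1 seat).
Remainders in descending order: Green 0.8127, Red 0.1868, Blue 0.0005.
Largest remainder: Green receives the extra seat.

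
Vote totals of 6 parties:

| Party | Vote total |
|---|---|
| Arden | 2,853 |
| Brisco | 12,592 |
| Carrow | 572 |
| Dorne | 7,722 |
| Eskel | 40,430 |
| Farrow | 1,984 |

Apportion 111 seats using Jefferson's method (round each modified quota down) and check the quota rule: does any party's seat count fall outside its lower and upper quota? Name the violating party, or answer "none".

Standard quotas: Arden 4.787, Brisco 21.128, Carrow 0.960, Dorne 12.957, Eskel 67.839, Farrow 3.329.
Jefferson allocation: Arden 4, Brisco 21, Carrow 0, Dorne 13, Eskel 70, Farrow 3.
Eskel has quota 67.839 (lower 67, upper 68) but receives 70 — outside the quota interval.

Eskel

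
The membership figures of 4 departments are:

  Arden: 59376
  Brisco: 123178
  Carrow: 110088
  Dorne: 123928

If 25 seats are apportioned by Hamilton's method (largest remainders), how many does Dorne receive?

7

Standard divisor: 416570 ÷ 25 ≈ 16662.8.
Standard quotas: Arden 3.5634, Brisco 7.3924, Carrow 6.6068, Dorne 7.4374.
Lower quotas: Arden 3, Brisco 7, Carrow 6, Dorne 7 (sum 23, leaving 2 seats).
Remainders in descending order: Carrow 0.6068, Arden 0.5634, Dorne 0.4374, Brisco 0.3924.
The surplus seats go to Carrow, Arden.
Dorne receives 7.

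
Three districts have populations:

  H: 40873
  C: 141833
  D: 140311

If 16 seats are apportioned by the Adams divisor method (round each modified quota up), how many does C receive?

7

Standard divisor 323017/16 ≈ 20188.562; standard quotas: H 2.025, C 7.025, D 6.950.
Rounding up gives 3, 8, 7 = 18 seats, so the divisor must be adjusted.
With modified divisor 21900: modified quotas H 1.866, C 6.476, D 6.407.
Rounding up: H 2, C 7, D 7 (total 16).
C receives 7.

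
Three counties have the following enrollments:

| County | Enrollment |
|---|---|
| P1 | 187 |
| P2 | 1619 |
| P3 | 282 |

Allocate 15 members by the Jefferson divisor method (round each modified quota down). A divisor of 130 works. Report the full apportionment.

P1=1; P2=12; P3=2

With modified divisor 130: modified quotas P1 1.438, P2 12.454, P3 2.169.
Rounding down: P1 1, P2 12, P3 2 (total 15).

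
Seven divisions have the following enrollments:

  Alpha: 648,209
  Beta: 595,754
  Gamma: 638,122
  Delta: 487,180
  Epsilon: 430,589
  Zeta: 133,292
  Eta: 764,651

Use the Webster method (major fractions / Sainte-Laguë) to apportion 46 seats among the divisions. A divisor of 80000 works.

Alpha 8, Beta 7, Gamma 8, Delta 6, Epsilon 5, Zeta 2, Eta 10

With modified divisor 80000: modified quotas Alpha 8.103, Beta 7.447, Gamma 7.977, Delta 6.090, Epsilon 5.382, Zeta 1.666, Eta 9.558.
Rounding to the nearest integer: Alpha 8, Beta 7, Gamma 8, Delta 6, Epsilon 5, Zeta 2, Eta 10 (total 46).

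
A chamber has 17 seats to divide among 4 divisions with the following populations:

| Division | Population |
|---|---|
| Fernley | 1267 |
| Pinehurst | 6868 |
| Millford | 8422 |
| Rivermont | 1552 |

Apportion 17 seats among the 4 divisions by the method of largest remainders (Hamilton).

The standard divisor is 18109/17 ≈ 1065.235.
Standard quotas: Fernley 1.1894, Pinehurst 6.4474, Millford 7.9062, Rivermont 1.4570.
Lower quotas: Fernley 1, Pinehurst 6, Millford 7, Rivermont 1 (sum 15, leaving 2 seats).
Remainders in descending order: Millford 0.9062, Rivermont 0.4570, Pinehurst 0.4474, Fernley 0.1894.
The surplus seats go to Millford, Rivermont.

Fernley 1; Pinehurst 6; Millford 8; Rivermont 2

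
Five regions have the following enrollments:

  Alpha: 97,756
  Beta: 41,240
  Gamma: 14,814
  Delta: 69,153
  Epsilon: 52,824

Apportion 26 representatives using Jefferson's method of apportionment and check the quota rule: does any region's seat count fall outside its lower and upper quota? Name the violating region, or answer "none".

none

Standard quotas: Alpha 9.216, Beta 3.888, Gamma 1.397, Delta 6.519, Epsilon 4.980.
Jefferson allocation: Alpha 9, Beta 4, Gamma 1, Delta 7, Epsilon 5.
Every allocation lies between the lower and upper quota.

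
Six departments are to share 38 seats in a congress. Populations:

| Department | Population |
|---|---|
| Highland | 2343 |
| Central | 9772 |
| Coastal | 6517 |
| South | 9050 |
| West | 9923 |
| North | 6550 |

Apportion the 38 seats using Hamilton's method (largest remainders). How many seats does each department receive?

Standard divisor: 44155 ÷ 38 ≈ 1161.974.
Standard quotas: Highland 2.0164, Central 8.4098, Coastal 5.6086, South 7.7885, West 8.5398, North 5.6370.
Lower quotas: Highland 2, Central 8, Coastal 5, South 7, West 8, North 5 (sum 35, leaving 3 seats).
Remainders in descending order: South 0.7885, North 0.6370, Coastal 0.6086, West 0.5398, Central 0.4098, Highland 0.0164.
The surplus seats go to South, North, Coastal.

Highland 2, Central 8, Coastal 6, South 8, West 8, North 6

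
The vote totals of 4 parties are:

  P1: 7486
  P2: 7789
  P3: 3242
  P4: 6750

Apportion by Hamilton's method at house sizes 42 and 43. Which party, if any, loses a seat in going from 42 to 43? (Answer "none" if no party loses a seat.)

none

At 42 seats: P1 13, P2 13, P3 5, P4 11.
At 43 seats: P1 13, P2 13, P3 6, P4 11.
No party's allocation decreased.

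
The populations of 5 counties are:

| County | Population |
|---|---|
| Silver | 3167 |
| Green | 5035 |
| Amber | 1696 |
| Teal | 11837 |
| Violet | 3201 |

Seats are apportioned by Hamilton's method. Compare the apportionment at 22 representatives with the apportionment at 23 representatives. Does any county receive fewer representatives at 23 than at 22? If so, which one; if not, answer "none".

Amber

At 22 seats: Silver 3, Green 4, Amber 2, Teal 10, Violet 3.
At 23 seats: Silver 3, Green 5, Amber 1, Teal 11, Violet 3.
Amber drops from 2 to 1.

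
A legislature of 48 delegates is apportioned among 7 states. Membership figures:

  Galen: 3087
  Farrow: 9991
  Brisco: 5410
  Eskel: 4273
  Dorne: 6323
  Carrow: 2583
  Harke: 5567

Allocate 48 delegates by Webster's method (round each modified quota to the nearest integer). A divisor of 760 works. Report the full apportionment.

Galen: 4; Farrow: 13; Brisco: 7; Eskel: 6; Dorne: 8; Carrow: 3; Harke: 7

With modified divisor 760: modified quotas Galen 4.062, Farrow 13.146, Brisco 7.118, Eskel 5.622, Dorne 8.320, Carrow 3.399, Harke 7.325.
Rounding to the nearest integer: Galen 4, Farrow 13, Brisco 7, Eskel 6, Dorne 8, Carrow 3, Harke 7 (total 48).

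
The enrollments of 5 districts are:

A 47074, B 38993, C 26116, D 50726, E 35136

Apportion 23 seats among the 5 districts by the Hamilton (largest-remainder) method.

A 5; B 5; C 3; D 6; E 4

Total 198045; standard divisor 198045/23 ≈ 8610.652.
Standard quotas: A 5.4669, B 4.5285, C 3.0330, D 5.8911, E 4.0805.
Lower quotas: A 5, B 4, C 3, D 5, E 4 (sum 21, leaving 2 seats).
Remainders in descending order: D 0.8911, B 0.5285, A 0.4669, E 0.0805, C 0.0330.
The surplus seats go to D, B.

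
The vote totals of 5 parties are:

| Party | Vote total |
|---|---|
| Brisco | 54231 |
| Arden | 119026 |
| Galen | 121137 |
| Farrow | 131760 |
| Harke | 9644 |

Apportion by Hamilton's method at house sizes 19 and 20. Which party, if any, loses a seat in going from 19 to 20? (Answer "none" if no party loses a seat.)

Harke

At 19 seats: Brisco 2, Arden 5, Galen 5, Farrow 6, Harke 1.
At 20 seats: Brisco 3, Arden 5, Galen 6, Farrow 6, Harke 0.
Harke drops from 1 to 0.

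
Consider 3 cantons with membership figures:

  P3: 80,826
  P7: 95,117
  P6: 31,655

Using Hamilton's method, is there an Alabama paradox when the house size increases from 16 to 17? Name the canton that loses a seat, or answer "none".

At 16 seats: P3 6, P7 7, P6 3.
At 17 seats: P3 7, P7 8, P6 2.
P6 drops from 3 to 2.

P6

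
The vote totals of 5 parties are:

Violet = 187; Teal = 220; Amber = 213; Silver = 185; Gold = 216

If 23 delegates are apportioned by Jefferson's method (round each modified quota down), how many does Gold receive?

5

Standard divisor 1021/23 ≈ 44.391; standard quotas: Violet 4.213, Teal 4.956, Amber 4.798, Silver 4.167, Gold 4.866.
Rounding down gives 4, 4, 4, 4, 4 = 20 seats, so the divisor must be adjusted.
With modified divisor 40: modified quotas Violet 4.675, Teal 5.500, Amber 5.325, Silver 4.625, Gold 5.400.
Rounding down: Violet 4, Teal 5, Amber 5, Silver 4, Gold 5 (total 23).
Gold receives 5.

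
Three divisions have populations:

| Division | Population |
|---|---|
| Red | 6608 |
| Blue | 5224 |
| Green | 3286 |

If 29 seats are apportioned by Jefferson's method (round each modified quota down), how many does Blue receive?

Standard divisor 15118/29 ≈ 521.31; standard quotas: Red 12.676, Blue 10.021, Green 6.303.
Rounding down gives 12, 10, 6 = 28 seats, so the divisor must be adjusted.
With modified divisor 500: modified quotas Red 13.216, Blue 10.448, Green 6.572.
Rounding down: Red 13, Blue 10, Green 6 (total 29).
Blue receives 10.

10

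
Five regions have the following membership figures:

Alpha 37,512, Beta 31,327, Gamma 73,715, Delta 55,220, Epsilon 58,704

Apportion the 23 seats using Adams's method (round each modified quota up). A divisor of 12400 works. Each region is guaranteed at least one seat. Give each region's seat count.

With modified divisor 12400: modified quotas Alpha 3.025, Beta 2.526, Gamma 5.945, Delta 4.453, Epsilon 4.734.
Rounding up: Alpha 4, Beta 3, Gamma 6, Delta 5, Epsilon 5 (total 23).

Alpha 4; Beta 3; Gamma 6; Delta 5; Epsilon 5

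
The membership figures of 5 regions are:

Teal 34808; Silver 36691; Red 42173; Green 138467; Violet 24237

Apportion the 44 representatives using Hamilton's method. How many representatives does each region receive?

Teal=5, Silver=6, Red=7, Green=22, Violet=4

Total 276376; standard divisor 276376/44 ≈ 6281.273.
Standard quotas: Teal 5.5416, Silver 5.8413, Red 6.7141, Green 22.0444, Violet 3.8586.
Lower quotas: Teal 5, Silver 5, Red 6, Green 22, Violet 3 (sum 41, leaving 3 seats).
Remainders in descending order: Violet 0.8586, Silver 0.8413, Red 0.7141, Teal 0.5416, Green 0.0444.
Largest remainders: Violet, Silver, Red receive the extra seats.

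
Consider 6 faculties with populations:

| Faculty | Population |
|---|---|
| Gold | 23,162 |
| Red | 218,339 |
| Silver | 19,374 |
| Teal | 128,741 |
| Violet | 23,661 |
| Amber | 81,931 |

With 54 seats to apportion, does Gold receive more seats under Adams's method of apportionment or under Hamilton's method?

Adams

Adams: Gold 3, Red 23, Silver 2, Teal 14, Violet 3, Amber 9.
Hamilton: Gold 2, Red 24, Silver 2, Teal 14, Violet 3, Amber 9.
Gold gets 3 under Adams and 2 under Hamilton.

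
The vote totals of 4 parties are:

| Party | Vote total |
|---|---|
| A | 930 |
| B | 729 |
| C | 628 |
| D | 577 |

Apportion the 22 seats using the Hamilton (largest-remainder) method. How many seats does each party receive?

A: 7, B: 6, C: 5, D: 4

Standard divisor: 2864 ÷ 22 ≈ 130.182.
Standard quotas: A 7.144, B 5.600, C 4.824, D 4.432.
Lower quotas: A 7, B 5, C 4, D 4 (sum 20, leaving 2 seats).
Remainders in descending order: C 0.824, B 0.600, D 0.432, A 0.144.
Largest remainders: C, B receive the extra seats.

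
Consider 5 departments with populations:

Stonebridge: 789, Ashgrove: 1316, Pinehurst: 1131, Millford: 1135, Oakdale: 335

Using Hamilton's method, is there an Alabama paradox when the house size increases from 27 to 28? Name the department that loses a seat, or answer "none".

At 27 seats: Stonebridge 5, Ashgrove 8, Pinehurst 6, Millford 6, Oakdale 2.
At 28 seats: Stonebridge 4, Ashgrove 8, Pinehurst 7, Millford 7, Oakdale 2.
Stonebridge drops from 5 to 4.

Stonebridge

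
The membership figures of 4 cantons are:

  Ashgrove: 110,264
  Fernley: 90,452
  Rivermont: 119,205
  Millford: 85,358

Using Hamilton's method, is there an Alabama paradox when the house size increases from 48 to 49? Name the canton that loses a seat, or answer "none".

At 48 seats: Ashgrove 13, Fernley 11, Rivermont 14, Millford 10.
At 49 seats: Ashgrove 13, Fernley 11, Rivermont 15, Millford 10.
No canton's allocation decreased.

none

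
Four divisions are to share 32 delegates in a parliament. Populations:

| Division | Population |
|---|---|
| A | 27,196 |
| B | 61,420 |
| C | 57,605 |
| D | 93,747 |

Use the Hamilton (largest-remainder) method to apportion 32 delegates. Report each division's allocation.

Standard divisor: 239968 ÷ 32 = 7499.
Standard quotas: A 3.6266, B 8.1904, C 7.6817, D 12.5013.
Lower quotas: A 3, B 8, C 7, D 12 (sum 30, leaving 2 seats).
Remainders in descending order: C 0.6817, A 0.6266, D 0.5013, B 0.1904.
Largest remainders: C, A receive the extra seats.

A: 4, B: 8, C: 8, D: 12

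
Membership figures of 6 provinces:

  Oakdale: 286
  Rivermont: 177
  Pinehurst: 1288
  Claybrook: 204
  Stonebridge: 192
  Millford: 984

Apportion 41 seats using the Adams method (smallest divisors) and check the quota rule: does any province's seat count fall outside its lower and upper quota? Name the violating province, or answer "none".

Standard quotas: Oakdale 3.745, Rivermont 2.318, Pinehurst 16.866, Claybrook 2.671, Stonebridge 2.514, Millford 12.885.
Adams allocation: Oakdale 4, Rivermont 3, Pinehurst 16, Claybrook 3, Stonebridge 3, Millford 12.
Every allocation lies between the lower and upper quota.

none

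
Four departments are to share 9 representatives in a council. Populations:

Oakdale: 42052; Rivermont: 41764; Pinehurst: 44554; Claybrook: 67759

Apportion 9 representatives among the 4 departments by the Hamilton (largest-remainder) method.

Standard divisor: 196129 ÷ 9 ≈ 21792.111.
Standard quotas: Oakdale 1.9297, Rivermont 1.9165, Pinehurst 2.0445, Claybrook 3.1093.
Lower quotas: Oakdale 1, Rivermont 1, Pinehurst 2, Claybrook 3 (sum 7, leaving 2 seats).
Remainders in descending order: Oakdale 0.9297, Rivermont 0.9165, Claybrook 0.1093, Pinehurst 0.0445.
The surplus seats go to Oakdale, Rivermont.

Oakdale=2; Rivermont=2; Pinehurst=2; Claybrook=3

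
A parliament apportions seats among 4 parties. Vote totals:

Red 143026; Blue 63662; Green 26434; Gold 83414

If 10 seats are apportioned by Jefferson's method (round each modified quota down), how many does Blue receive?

2

Standard divisor 316536/10 ≈ 31653.6; standard quotas: Red 4.518, Blue 2.011, Green 0.835, Gold 2.635.
Rounding down gives 4, 2, 0, 2 = 8 seats, so the divisor must be adjusted.
With modified divisor 27100: modified quotas Red 5.278, Blue 2.349, Green 0.975, Gold 3.078.
Rounding down: Red 5, Blue 2, Green 0, Gold 3 (total 10).
Blue receives 2.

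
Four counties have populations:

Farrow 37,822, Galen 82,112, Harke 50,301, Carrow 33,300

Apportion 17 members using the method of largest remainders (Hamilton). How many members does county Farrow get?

3

The standard divisor is 203535/17 ≈ 11972.647.
Standard quotas: Farrow 3.1590, Galen 6.8583, Harke 4.2013, Carrow 2.7813.
Lower quotas: Farrow 3, Galen 6, Harke 4, Carrow 2 (sum 15, leaving 2 seats).
Remainders in descending order: Galen 0.8583, Carrow 0.7813, Harke 0.2013, Farrow 0.1590.
Largest remainders: Galen, Carrow receive the extra seats.
Farrow receives 3.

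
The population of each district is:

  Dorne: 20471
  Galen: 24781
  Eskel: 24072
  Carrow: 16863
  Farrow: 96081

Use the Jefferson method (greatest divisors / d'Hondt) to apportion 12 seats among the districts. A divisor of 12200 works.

Dorne 1; Galen 2; Eskel 1; Carrow 1; Farrow 7

With modified divisor 12200: modified quotas Dorne 1.678, Galen 2.031, Eskel 1.973, Carrow 1.382, Farrow 7.875.
Rounding down: Dorne 1, Galen 2, Eskel 1, Carrow 1, Farrow 7 (total 12).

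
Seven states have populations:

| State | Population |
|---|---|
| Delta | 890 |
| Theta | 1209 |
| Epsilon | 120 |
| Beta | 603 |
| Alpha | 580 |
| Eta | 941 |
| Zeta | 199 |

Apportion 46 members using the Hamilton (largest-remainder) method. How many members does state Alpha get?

Standard divisor: 4542 ÷ 46 ≈ 98.739.
Standard quotas: Delta 9.014, Theta 12.244, Epsilon 1.215, Beta 6.107, Alpha 5.874, Eta 9.530, Zeta 2.015.
Lower quotas: Delta 9, Theta 12, Epsilon 1, Beta 6, Alpha 5, Eta 9, Zeta 2 (sum 44, leaving 2 seats).
Remainders in descending order: Alpha 0.874, Eta 0.530, Theta 0.244, Epsilon 0.215, Beta 0.107, Zeta 0.015, Delta 0.014.
Largest remainders: Alpha, Eta receive the extra seats.
Alpha receives 6.

6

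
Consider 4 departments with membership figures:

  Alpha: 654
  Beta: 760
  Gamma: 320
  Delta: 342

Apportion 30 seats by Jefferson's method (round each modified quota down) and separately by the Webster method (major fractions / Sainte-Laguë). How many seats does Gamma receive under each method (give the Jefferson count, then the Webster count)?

Jefferson: Alpha 10, Beta 11, Gamma 4, Delta 5.
Webster: Alpha 9, Beta 11, Gamma 5, Delta 5.
Gamma gets 4 under Jefferson and 5 under Webster.

4 and 5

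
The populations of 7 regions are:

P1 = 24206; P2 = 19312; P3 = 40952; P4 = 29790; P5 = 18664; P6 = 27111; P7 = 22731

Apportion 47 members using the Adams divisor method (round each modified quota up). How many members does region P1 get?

6

Standard divisor 182766/47 ≈ 3888.638; standard quotas: P1 6.225, P2 4.966, P3 10.531, P4 7.661, P5 4.800, P6 6.972, P7 5.845.
Rounding up gives 7, 5, 11, 8, 5, 7, 6 = 49 seats, so the divisor must be adjusted.
With modified divisor 4200: modified quotas P1 5.763, P2 4.598, P3 9.750, P4 7.093, P5 4.444, P6 6.455, P7 5.412.
Rounding up: P1 6, P2 5, P3 10, P4 8, P5 5, P6 7, P7 6 (total 47).
P1 receives 6.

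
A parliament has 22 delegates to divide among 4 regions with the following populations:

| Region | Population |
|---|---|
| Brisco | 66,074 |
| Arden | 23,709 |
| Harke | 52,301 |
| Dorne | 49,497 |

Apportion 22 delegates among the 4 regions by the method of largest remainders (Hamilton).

Brisco=7, Arden=3, Harke=6, Dorne=6

Total 191581; standard divisor 191581/22 ≈ 8708.227.
Standard quotas: Brisco 7.5875, Arden 2.7226, Harke 6.0059, Dorne 5.6839.
Lower quotas: Brisco 7, Arden 2, Harke 6, Dorne 5 (sum 20, leaving 2 seats).
Remainders in descending order: Arden 0.7226, Dorne 0.6839, Brisco 0.5875, Harke 0.0059.
The surplus seats go to Arden, Dorne.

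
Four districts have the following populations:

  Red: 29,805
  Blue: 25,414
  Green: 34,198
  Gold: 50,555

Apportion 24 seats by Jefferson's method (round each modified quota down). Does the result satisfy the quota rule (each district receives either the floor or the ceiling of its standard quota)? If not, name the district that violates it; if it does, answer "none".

none

Standard quotas: Red 5.110, Blue 4.358, Green 5.864, Gold 8.668.
Jefferson allocation: Red 5, Blue 4, Green 6, Gold 9.
Every allocation lies between the lower and upper quota.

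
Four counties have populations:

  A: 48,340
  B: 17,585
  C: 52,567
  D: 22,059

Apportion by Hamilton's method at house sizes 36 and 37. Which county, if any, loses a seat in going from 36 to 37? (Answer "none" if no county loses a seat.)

At 36 seats: A 12, B 5, C 13, D 6.
At 37 seats: A 13, B 4, C 14, D 6.
B drops from 5 to 4.

B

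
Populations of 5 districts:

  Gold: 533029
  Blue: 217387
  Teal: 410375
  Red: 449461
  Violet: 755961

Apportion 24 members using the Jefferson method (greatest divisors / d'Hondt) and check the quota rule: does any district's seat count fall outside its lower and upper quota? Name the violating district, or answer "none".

none

Standard quotas: Gold 5.406, Blue 2.205, Teal 4.162, Red 4.559, Violet 7.668.
Jefferson allocation: Gold 5, Blue 2, Teal 4, Red 5, Violet 8.
Every allocation lies between the lower and upper quota.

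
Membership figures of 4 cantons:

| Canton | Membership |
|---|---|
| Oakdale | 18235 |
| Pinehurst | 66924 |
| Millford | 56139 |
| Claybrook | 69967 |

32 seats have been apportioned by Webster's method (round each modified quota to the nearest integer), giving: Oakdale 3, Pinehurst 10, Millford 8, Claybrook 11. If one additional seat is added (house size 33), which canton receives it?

Millford

Priority for the next seat is population ÷ (current seats + 0.5).
Priorities: Oakdale 5210.000, Pinehurst 6373.714, Millford 6604.588, Claybrook 6084.087.
Highest priority: Millford.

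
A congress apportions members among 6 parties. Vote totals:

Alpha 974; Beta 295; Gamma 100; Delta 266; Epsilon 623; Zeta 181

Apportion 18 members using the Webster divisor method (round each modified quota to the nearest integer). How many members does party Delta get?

2

Standard divisor 2439/18 ≈ 135.5; standard quotas: Alpha 7.188, Beta 2.177, Gamma 0.738, Delta 1.963, Epsilon 4.598, Zeta 1.336.
Rounding to the nearest integer gives Alpha 7, Beta 2, Gamma 1, Delta 2, Epsilon 5, Zeta 1 — total 18, matching the house size, so no adjustment is needed.
Delta receives 2.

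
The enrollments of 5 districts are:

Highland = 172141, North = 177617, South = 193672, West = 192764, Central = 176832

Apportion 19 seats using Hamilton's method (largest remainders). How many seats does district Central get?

Standard divisor: 913026 ÷ 19 = 48054.
Standard quotas: Highland 3.5822, North 3.6962, South 4.0303, West 4.0114, Central 3.6799.
Lower quotas: Highland 3, North 3, South 4, West 4, Central 3 (sum 17, leaving 2 seats).
Remainders in descending order: North 0.6962, Central 0.6799, Highland 0.5822, South 0.0303, West 0.0114.
Largest remainders: North, Central receive the extra seats.
Central receives 4.

4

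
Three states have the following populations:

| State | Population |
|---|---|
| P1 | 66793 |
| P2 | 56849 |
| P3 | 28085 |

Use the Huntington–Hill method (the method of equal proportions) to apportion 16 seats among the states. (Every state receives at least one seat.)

P1: 7; P2: 6; P3: 3

With divisor 9616: modified quotas P1 6.946, P2 5.912, P3 2.921.
Geometric-mean thresholds: P1 √(6·7)=6.481, P2 √(5·6)=5.477, P3 √(2·3)=2.449.
Each quota rounded against its threshold gives P1 7, P2 6, P3 3 (total 16).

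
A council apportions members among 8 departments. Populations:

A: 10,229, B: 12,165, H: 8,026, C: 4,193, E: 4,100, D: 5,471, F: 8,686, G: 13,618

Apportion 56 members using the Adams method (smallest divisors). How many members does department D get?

5

Standard divisor 66488/56 ≈ 1187.286; standard quotas: A 8.615, B 10.246, H 6.760, C 3.532, E 3.453, D 4.608, F 7.316, G 11.470.
Rounding up gives 9, 11, 7, 4, 4, 5, 8, 12 = 60 seats, so the divisor must be adjusted.
With modified divisor 1300: modified quotas A 7.868, B 9.358, H 6.174, C 3.225, E 3.154, D 4.208, F 6.682, G 10.475.
Rounding up: A 8, B 10, H 7, C 4, E 4, D 5, F 7, G 11 (total 56).
D receives 5.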